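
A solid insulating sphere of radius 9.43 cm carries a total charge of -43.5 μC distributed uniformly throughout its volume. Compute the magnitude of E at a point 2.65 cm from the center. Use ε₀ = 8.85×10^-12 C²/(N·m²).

E = 1.24e7 N/C

Use a concentric Gaussian sphere at r = 2.65 cm (r < R).
For a uniform sphere the enclosed fraction is (r/R)³, so Q_enc = (-43.5 μC)(0.0265/0.0943)³ = -9.654e-7 C.
Gauss's law: E·4πr² = Q_enc/ε₀.
E = |Q_enc|/(4πε₀r²) = (9.654e-7)/(4π·8.85×10^-12·(0.0265)²) = 1.24×10^7 N/C.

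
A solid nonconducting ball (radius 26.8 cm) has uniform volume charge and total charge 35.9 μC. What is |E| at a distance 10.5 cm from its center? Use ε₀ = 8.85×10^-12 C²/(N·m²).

By spherical symmetry E is radial; choose a Gaussian sphere of radius r = 10.5 cm (r < R).
Only the charge within r is enclosed: Q_enc = Q·(r/R)³ = (35.9 μC)·(10.5 cm/26.8 cm)³ = 2.159e-6 C.
Applying ∮E·dA = Q_enc/ε₀ with Φ = E(4πr²):
E = |Q_enc|/(4πε₀r²) = (2.159e-6)/(4π·8.85×10^-12·(0.105)²) = 1.76e6 N/C.

E ≈ 1.76×10^6 N/C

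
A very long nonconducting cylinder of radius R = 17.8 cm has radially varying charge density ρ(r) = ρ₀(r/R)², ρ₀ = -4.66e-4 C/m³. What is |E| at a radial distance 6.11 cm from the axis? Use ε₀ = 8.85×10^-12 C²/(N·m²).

By cylindrical symmetry E is radial; use a coaxial Gaussian cylinder of radius 6.11 cm and length L (r < R).
Integrating ρ over the cross-section to radius r: λ_enc = (2πρ₀/R²) ∫₀^r r'^3 dr' = 2πρ₀ r^4/(4·R²) = -3.22e-7 C/m.
Since E is radial and uniform over the curved surface, Φ = E·2πrL = Q_enc/ε₀ = λ_enc L/ε₀.
E = |λ_enc|/(2πε₀r) = (3.22e-7)/(2π·8.85×10^-12·0.0611) = 9.48×10^4 N/C.

E ≈ 9.48×10^4 N/C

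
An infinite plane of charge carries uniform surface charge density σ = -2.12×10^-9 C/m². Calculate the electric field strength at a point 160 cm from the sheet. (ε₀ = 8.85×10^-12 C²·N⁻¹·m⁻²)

E = 120 V/m

The symmetry is planar: E is normal to the sheet and the same magnitude on both sides. Take a pillbox straddling the sheet with end-cap area A.
Only the two end caps contribute flux: Φ = 2EA. With Q_enc = σA, Gauss's law gives E = |σ|/(2ε₀).
E = |σ|/(2ε₀) = (2.12×10^-9)/(2·8.85×10^-12) = 120 N/C.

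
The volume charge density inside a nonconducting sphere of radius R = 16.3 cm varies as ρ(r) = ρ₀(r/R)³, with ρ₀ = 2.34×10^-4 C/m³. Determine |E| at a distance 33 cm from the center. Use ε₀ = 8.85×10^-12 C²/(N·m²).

1.75×10^5 N/C

Symmetry ⇒ E = E(r) r̂. Gaussian sphere of radius r = 33 cm (r > R, all charge enclosed).
Q_enc = 4π ∫₀^R ρ₀(r'/R)^3 r'² dr' = 4πρ₀R³/6 = 2.122×10^-6 C.
Gauss's law: E·4πr² = Q_enc/ε₀.
E = |Q_enc|/(4πε₀r²) = (2.122e-6)/(4π·8.85×10^-12·(0.33)²) = 1.75×10^5 N/C.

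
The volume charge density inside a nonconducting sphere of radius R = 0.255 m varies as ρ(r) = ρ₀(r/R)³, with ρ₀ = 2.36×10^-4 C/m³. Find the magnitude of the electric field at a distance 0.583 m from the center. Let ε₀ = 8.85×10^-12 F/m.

By spherical symmetry E is radial; choose a Gaussian sphere of radius r = 0.583 m (r > R, all charge enclosed).
Q_enc = 4π ∫₀^R ρ₀(r'/R)^3 r'² dr' = 4πρ₀R³/6 = 8.196e-6 C.
Gauss's law: E·4πr² = Q_enc/ε₀.
E = |Q_enc|/(4πε₀r²) = (8.196×10^-6)/(4π·8.85×10^-12·(0.583)²) = 2.17×10^5 N/C.

|E| ≈ 2.17e5 N/C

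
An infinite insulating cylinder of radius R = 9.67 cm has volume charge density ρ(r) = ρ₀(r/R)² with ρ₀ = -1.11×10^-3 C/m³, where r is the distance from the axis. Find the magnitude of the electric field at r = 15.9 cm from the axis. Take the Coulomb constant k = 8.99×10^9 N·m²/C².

Coaxial Gaussian cylinder, radius r = 15.9 cm, length L (r > R, full charge per length enclosed).
λ_enc = 2π ∫₀^R ρ₀(r'/R)^2 r' dr' = 2πρ₀R²/4 = -1.63e-5 C/m.
Gauss's law: E·2πrL = λ_enc L/ε₀.
E = 2k|λ_enc|/r = 2(8.99×10^9)(1.63e-5)/(0.159) = 1.84×10^6 N/C.

|E| ≈ 1.84×10^6 N/C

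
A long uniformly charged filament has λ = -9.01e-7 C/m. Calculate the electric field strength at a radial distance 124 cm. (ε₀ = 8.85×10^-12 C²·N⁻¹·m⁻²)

By cylindrical symmetry E is radial; use a coaxial Gaussian cylinder of radius 124 cm and length L.
Q_enc = λL, so λ_enc = -9.01×10^-7 C/m.
Applying ∮E·dA = Q_enc/ε₀ with the end caps contributing no flux:
E = |λ_enc|/(2πε₀r) = (9.01×10^-7)/(2π·8.85×10^-12·1.24) = 1.31×10^4 N/C.

E = 1.31e4 N/C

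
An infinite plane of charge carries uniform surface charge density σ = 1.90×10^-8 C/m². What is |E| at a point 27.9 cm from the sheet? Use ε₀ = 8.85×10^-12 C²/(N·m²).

1.07e3 N/C

Choose a cylindrical pillbox piercing the sheet, end faces (area A) parallel to it.
Flux Φ = 2EA and Q_enc = σA, so 2EA = σA/ε₀ ⇒ E = |σ|/(2ε₀), independent of distance.
E = |σ|/(2ε₀) = (1.90e-8)/(2·8.85×10^-12) = 1.07e3 N/C.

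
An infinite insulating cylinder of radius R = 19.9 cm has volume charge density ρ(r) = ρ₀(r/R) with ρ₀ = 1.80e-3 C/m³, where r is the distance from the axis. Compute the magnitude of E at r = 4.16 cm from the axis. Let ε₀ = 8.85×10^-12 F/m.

E ≈ 5.90×10^5 V/m

By cylindrical symmetry E is radial; use a coaxial Gaussian cylinder of radius 4.16 cm and length L (r < R).
Integrating ρ over the cross-section to radius r: λ_enc = (2πρ₀/R) ∫₀^r r'^2 dr' = 2πρ₀ r^3/(3·R) = 1.364×10^-6 C/m.
Applying ∮E·dA = Q_enc/ε₀ with the end caps contributing no flux:
E = |λ_enc|/(2πε₀r) = (1.364e-6)/(2π·8.85×10^-12·0.0416) = 5.90×10^5 N/C.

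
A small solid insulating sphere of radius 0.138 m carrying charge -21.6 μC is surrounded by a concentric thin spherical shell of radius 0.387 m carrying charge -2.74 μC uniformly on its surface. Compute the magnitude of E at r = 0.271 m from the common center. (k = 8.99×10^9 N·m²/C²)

E = 2.64e6 N/C

Symmetry ⇒ E = E(r) r̂. Gaussian sphere of radius r = 0.271 m (between the bodies, 0.138 m < r < 0.387 m).
Only the inner charge is enclosed; the outer shell contributes nothing inside itself. Q_enc = -21.6 μC = -2.16e-5 C.
By Gauss's law, ∮E·dA = E·4πr² = Q_enc/ε₀.
E = k|Q_enc|/r² = (8.99×10^9)(2.16e-5)/(0.271)² = 2.64e6 N/C.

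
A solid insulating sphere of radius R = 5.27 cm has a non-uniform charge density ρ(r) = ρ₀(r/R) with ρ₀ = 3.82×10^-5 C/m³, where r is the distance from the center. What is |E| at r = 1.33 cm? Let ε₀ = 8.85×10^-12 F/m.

Take a concentric spherical Gaussian surface of radius r = 1.33 cm (r < R).
Q_enc = ∫₀^r ρ(r')·4πr'² dr' = (4πρ₀/R) ∫₀^r r'^3 dr' = 4πρ₀ r^4/(4·R) = 7.125e-11 C.
Gauss's law: E·4πr² = Q_enc/ε₀.
E = |Q_enc|/(4πε₀r²) = (7.125×10^-11)/(4π·8.85×10^-12·(0.0133)²) = 3.62×10^3 N/C.

|E| = 3.62×10^3 V/m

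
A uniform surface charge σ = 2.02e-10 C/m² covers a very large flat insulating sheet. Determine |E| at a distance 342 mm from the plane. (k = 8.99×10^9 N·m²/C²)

E = 11.4 N/C

Choose a cylindrical pillbox piercing the sheet, end faces (area A) parallel to it.
Flux Φ = 2EA and Q_enc = σA, so 2EA = σA/ε₀ ⇒ E = |σ|/(2ε₀), independent of distance.
E = 2πk|σ| = 2π(8.99×10^9)(2.02e-10) = 11.4 N/C.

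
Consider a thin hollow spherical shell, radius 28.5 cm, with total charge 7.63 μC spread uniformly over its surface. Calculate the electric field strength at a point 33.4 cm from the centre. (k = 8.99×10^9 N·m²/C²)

6.15×10^5 N/C

Use a concentric Gaussian sphere at r = 33.4 cm (r > 28.5 cm).
The entire shell is enclosed: Q_enc = 7.63×10^-6 C.
Gauss's law: E·4πr² = Q_enc/ε₀.
E = k|Q_enc|/r² = (8.99×10^9)(7.63e-6)/(0.334)² = 6.15e5 N/C.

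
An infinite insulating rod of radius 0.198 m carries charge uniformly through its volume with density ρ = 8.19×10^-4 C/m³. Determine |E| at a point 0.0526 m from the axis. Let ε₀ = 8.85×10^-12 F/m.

Coaxial Gaussian cylinder, radius r = 0.0526 m, length L (r < R).
Enclosed charge per unit length: λ_enc = ρ·πr² = (8.19×10^-4)π(0.0526)² = 7.119×10^-6 C/m.
By Gauss's law (flux through the curved wall only), E·2πrL = λ_enc L/ε₀.
E = |λ_enc|/(2πε₀r) = (7.119×10^-6)/(2π·8.85×10^-12·0.0526) = 2.43×10^6 N/C.

|E| = 2.43×10^6 N/C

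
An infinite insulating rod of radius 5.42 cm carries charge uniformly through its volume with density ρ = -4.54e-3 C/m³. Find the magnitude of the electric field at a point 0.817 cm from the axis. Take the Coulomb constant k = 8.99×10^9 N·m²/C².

E ≈ 2.10×10^6 N/C

Choose a coaxial cylinder of radius r = 0.817 cm (arbitrary length L) as the Gaussian surface (r < R).
Enclosed charge per unit length: λ_enc = ρ·πr² = (-4.54×10^-3)π(0.00817)² = -9.52×10^-7 C/m.
Gauss's law: E·2πrL = λ_enc L/ε₀.
E = 2k|λ_enc|/r = 2(8.99×10^9)(9.52×10^-7)/(0.00817) = 2.10e6 N/C.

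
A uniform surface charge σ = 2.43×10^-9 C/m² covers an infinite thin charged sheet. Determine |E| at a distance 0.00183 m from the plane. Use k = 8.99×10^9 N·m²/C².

|E| = 137 N/C

Choose a cylindrical pillbox piercing the sheet, end faces (area A) parallel to it.
Flux Φ = 2EA and Q_enc = σA, so 2EA = σA/ε₀ ⇒ E = |σ|/(2ε₀), independent of distance.
E = 2πk|σ| = 2π(8.99×10^9)(2.43×10^-9) = 137 N/C.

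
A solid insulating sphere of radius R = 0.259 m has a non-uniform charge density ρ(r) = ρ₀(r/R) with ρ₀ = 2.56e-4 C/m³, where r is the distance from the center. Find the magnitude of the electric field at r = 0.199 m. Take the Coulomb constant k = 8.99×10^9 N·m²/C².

1.11×10^6 N/C

By spherical symmetry E is radial; choose a Gaussian sphere of radius r = 0.199 m (r < R).
Q_enc = ∫₀^r ρ(r')·4πr'² dr' = (4πρ₀/R) ∫₀^r r'^3 dr' = 4πρ₀ r^4/(4·R) = 4.87e-6 C.
Since E is radial and uniform over the Gaussian sphere, Φ = E·4πr² = Q_enc/ε₀.
E = k|Q_enc|/r² = (8.99×10^9)(4.87×10^-6)/(0.199)² = 1.11e6 N/C.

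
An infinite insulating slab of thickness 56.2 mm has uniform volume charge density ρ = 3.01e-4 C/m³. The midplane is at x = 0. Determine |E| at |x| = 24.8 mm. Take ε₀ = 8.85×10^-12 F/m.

8.43×10^5 N/C

By symmetry E is perpendicular to the slab. A Gaussian pillbox from −24.8 mm to +24.8 mm (face area A) lies entirely within the slab.
Q_enc = ρ·(2x)·A and flux = 2EA, so 2EA = 2ρxA/ε₀ ⇒ E = |ρ|x/ε₀.
E = (3.01e-4)(0.0248)/(8.85×10^-12) = 8.43×10^5 N/C.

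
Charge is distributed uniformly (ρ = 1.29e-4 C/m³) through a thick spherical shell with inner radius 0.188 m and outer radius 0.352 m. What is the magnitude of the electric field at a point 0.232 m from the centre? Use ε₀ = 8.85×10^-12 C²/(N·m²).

Take a concentric spherical Gaussian surface of radius r = 0.232 m (within the shell material, 0.188 m < r < 0.352 m).
Enclosed charge is the volume from a to r: Q_enc = (4π/3)ρ(r³ − a³) = 3.157×10^-6 C.
Since E is radial and uniform over the Gaussian sphere, Φ = E·4πr² = Q_enc/ε₀.
E = |Q_enc|/(4πε₀r²) = (3.157×10^-6)/(4π·8.85×10^-12·(0.232)²) = 5.27×10^5 N/C.

5.27×10^5 N/C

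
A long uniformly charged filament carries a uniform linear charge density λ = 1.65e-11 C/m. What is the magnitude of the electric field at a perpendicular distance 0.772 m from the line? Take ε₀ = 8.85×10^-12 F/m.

E = 0.384 N/C

Choose a coaxial cylinder of radius r = 0.772 m (arbitrary length L) as the Gaussian surface.
Q_enc = λL, so λ_enc = 1.65e-11 C/m.
By Gauss's law (flux through the curved wall only), E·2πrL = λ_enc L/ε₀.
E = |λ_enc|/(2πε₀r) = (1.65×10^-11)/(2π·8.85×10^-12·0.772) = 0.384 N/C.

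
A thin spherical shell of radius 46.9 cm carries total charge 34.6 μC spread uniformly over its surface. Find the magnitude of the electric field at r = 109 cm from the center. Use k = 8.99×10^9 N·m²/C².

Use a concentric Gaussian sphere at r = 109 cm (r > 46.9 cm).
The entire shell is enclosed: Q_enc = 3.46×10^-5 C.
Since E is radial and uniform over the Gaussian sphere, Φ = E·4πr² = Q_enc/ε₀.
E = k|Q_enc|/r² = (8.99×10^9)(3.46×10^-5)/(1.09)² = 2.62e5 N/C.

|E| ≈ 2.62×10^5 N/C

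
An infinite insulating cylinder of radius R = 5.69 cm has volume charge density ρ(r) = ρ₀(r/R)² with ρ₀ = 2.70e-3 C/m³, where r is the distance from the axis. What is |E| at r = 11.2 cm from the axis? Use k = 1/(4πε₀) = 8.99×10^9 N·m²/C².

Choose a coaxial cylinder of radius r = 11.2 cm (arbitrary length L) as the Gaussian surface (r > R, full charge per length enclosed).
λ_enc = 2π ∫₀^R ρ₀(r'/R)^2 r' dr' = 2πρ₀R²/4 = 1.373e-5 C/m.
Gauss's law: E·2πrL = λ_enc L/ε₀.
E = 2k|λ_enc|/r = 2(8.99×10^9)(1.373e-5)/(0.112) = 2.20×10^6 N/C.

|E| ≈ 2.20e6 V/m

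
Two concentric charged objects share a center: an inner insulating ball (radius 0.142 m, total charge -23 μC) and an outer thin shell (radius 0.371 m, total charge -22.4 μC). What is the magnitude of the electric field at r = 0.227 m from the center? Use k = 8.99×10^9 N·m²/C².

|E| = 4.01×10^6 V/m

Take a concentric spherical Gaussian surface of radius r = 0.227 m (between the bodies, 0.142 m < r < 0.371 m).
Only the inner charge is enclosed; the outer shell contributes nothing inside itself. Q_enc = -23 μC = -2.30×10^-5 C.
Gauss's law: E·4πr² = Q_enc/ε₀.
E = k|Q_enc|/r² = (8.99×10^9)(2.30e-5)/(0.227)² = 4.01×10^6 N/C.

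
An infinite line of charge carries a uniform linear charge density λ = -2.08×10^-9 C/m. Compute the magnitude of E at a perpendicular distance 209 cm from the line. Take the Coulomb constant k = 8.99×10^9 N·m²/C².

|E| = 17.9 V/m

By cylindrical symmetry E is radial; use a coaxial Gaussian cylinder of radius 209 cm and length L.
Q_enc = λL, so λ_enc = -2.08×10^-9 C/m.
Applying ∮E·dA = Q_enc/ε₀ with the end caps contributing no flux:
E = 2k|λ_enc|/r = 2(8.99×10^9)(2.08×10^-9)/(2.09) = 17.9 N/C.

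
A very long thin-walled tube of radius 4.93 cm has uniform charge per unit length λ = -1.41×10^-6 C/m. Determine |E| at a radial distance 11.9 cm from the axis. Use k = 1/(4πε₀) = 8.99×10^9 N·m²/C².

|E| = 2.13×10^5 N/C

Coaxial Gaussian cylinder, radius r = 11.9 cm, length L (r > 4.93 cm).
The full line charge is enclosed: λ_enc = -1.41×10^-6 C/m.
By Gauss's law (flux through the curved wall only), E·2πrL = λ_enc L/ε₀.
E = 2k|λ_enc|/r = 2(8.99×10^9)(1.41e-6)/(0.119) = 2.13e5 N/C.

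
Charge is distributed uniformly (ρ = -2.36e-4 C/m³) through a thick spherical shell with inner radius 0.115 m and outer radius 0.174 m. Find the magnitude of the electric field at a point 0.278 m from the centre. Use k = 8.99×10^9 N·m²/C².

By spherical symmetry E is radial; choose a Gaussian sphere of radius r = 0.278 m (r > 0.174 m, enclosing the whole shell).
Q_enc = ρ·(4π/3)(b³ − a³) = (-2.36e-4)·(4π/3)·((0.174)³ − (0.115)³) = -3.704×10^-6 C.
Applying ∮E·dA = Q_enc/ε₀ with Φ = E(4πr²):
E = k|Q_enc|/r² = (8.99×10^9)(3.704×10^-6)/(0.278)² = 4.31×10^5 N/C.

|E| = 4.31×10^5 N/C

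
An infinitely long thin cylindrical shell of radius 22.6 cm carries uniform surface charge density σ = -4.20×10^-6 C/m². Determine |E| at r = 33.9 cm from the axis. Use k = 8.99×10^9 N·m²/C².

E ≈ 3.16×10^5 N/C

Take a coaxial cylindrical Gaussian surface of radius r = 33.9 cm and length L (r > 22.6 cm).
The whole shell is enclosed: λ_enc = σ·2πR = (-4.20×10^-6)·2π·(0.226) = -5.964×10^-6 C/m.
Applying ∮E·dA = Q_enc/ε₀ with the end caps contributing no flux:
E = 2k|λ_enc|/r = 2(8.99×10^9)(5.964e-6)/(0.339) = 3.16×10^5 N/C.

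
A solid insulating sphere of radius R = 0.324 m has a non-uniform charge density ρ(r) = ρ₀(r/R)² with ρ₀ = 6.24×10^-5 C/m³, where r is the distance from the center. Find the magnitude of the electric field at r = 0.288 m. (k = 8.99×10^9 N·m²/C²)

Use a concentric Gaussian sphere at r = 0.288 m (r < R).
Q_enc = ∫₀^r ρ(r')·4πr'² dr' = (4πρ₀/R²) ∫₀^r r'^4 dr' = 4πρ₀ r^5/(5·R²) = 2.96e-6 C.
By Gauss's law, ∮E·dA = E·4πr² = Q_enc/ε₀.
E = k|Q_enc|/r² = (8.99×10^9)(2.96×10^-6)/(0.288)² = 3.21e5 N/C.

E ≈ 3.21×10^5 V/m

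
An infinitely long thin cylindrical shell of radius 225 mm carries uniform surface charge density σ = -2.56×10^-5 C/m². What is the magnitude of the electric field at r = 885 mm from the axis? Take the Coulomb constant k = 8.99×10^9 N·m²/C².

E ≈ 7.35×10^5 V/m

Coaxial Gaussian cylinder, radius r = 885 mm, length L (r > 225 mm).
The whole shell is enclosed: λ_enc = σ·2πR = (-2.56×10^-5)·2π·(0.225) = -3.619×10^-5 C/m.
By Gauss's law (flux through the curved wall only), E·2πrL = λ_enc L/ε₀.
E = 2k|λ_enc|/r = 2(8.99×10^9)(3.619×10^-5)/(0.885) = 7.35×10^5 N/C.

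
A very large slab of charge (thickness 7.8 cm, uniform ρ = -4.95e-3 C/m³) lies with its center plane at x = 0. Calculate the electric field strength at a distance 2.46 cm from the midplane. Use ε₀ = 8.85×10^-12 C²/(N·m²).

|E| = 1.38×10^7 V/m

By symmetry E is perpendicular to the slab. A Gaussian pillbox from −2.46 cm to +2.46 cm (face area A) lies entirely within the slab.
Q_enc = ρ·(2x)·A and flux = 2EA, so 2EA = 2ρxA/ε₀ ⇒ E = |ρ|x/ε₀.
E = (4.95×10^-3)(0.0246)/(8.85×10^-12) = 1.38×10^7 N/C.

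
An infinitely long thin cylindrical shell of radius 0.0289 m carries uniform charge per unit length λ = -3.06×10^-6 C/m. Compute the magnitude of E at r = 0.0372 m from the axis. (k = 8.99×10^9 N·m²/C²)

Take a coaxial cylindrical Gaussian surface of radius r = 0.0372 m and length L (r > 0.0289 m).
The full line charge is enclosed: λ_enc = -3.06×10^-6 C/m.
Gauss's law: E·2πrL = λ_enc L/ε₀.
E = 2k|λ_enc|/r = 2(8.99×10^9)(3.06e-6)/(0.0372) = 1.48×10^6 N/C.

E = 1.48e6 N/C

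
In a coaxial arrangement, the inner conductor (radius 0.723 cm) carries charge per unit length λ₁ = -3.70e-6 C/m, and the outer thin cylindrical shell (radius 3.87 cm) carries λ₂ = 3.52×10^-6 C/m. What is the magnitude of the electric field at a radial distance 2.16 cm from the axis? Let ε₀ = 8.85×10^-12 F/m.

E ≈ 3.08e6 N/C

Coaxial Gaussian cylinder, radius r = 2.16 cm, length L (between the conductors, 0.723 cm < r < 3.87 cm).
Only the inner wire is enclosed; the outer shell contributes nothing inside itself. λ_enc = λ₁ = -3.70e-6 C/m.
By Gauss's law (flux through the curved wall only), E·2πrL = λ_enc L/ε₀.
E = |λ_enc|/(2πε₀r) = (3.70×10^-6)/(2π·8.85×10^-12·0.0216) = 3.08e6 N/C.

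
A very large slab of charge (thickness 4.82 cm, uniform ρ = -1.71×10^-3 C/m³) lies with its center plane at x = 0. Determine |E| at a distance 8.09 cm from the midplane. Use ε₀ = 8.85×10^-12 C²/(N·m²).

|E| = 4.66×10^6 N/C

The point |x| = 8.09 cm lies outside the slab (half-thickness 0.0241 m). A symmetric pillbox spanning the full slab encloses Q_enc = ρ·d·A.
Flux = 2EA ⇒ E = |ρ|d/(2ε₀), independent of distance outside.
E = (1.71×10^-3)(0.0482)/(2·8.85×10^-12) = 4.66×10^6 N/C.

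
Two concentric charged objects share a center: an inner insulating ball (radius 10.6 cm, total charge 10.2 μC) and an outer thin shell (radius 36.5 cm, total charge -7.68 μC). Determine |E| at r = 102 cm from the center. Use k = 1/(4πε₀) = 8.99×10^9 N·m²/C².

E ≈ 2.18e4 N/C

By spherical symmetry E is radial; choose a Gaussian sphere of radius r = 102 cm (r > 36.5 cm, enclosing both).
Q_enc = (10.2 μC) + (-7.68 μC) = 2.52×10^-6 C.
Applying ∮E·dA = Q_enc/ε₀ with Φ = E(4πr²):
E = k|Q_enc|/r² = (8.99×10^9)(2.52×10^-6)/(1.02)² = 2.18×10^4 N/C.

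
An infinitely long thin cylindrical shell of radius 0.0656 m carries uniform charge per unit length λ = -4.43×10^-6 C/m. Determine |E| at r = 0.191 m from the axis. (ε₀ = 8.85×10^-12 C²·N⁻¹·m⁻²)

Take a coaxial cylindrical Gaussian surface of radius r = 0.191 m and length L (r > 0.0656 m).
The full line charge is enclosed: λ_enc = -4.43×10^-6 C/m.
By Gauss's law (flux through the curved wall only), E·2πrL = λ_enc L/ε₀.
E = |λ_enc|/(2πε₀r) = (4.43×10^-6)/(2π·8.85×10^-12·0.191) = 4.17×10^5 N/C.

|E| ≈ 4.17e5 V/m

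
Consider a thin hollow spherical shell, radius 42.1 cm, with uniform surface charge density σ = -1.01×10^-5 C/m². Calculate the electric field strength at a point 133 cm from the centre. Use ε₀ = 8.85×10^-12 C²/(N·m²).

By spherical symmetry E is radial; choose a Gaussian sphere of radius r = 133 cm (r > 42.1 cm).
The entire shell is enclosed: Q_enc = σ·4πR² = (-1.01×10^-5)·4π·(0.421)² = -2.25×10^-5 C.
Since E is radial and uniform over the Gaussian sphere, Φ = E·4πr² = Q_enc/ε₀.
E = |Q_enc|/(4πε₀r²) = (2.25×10^-5)/(4π·8.85×10^-12·(1.33)²) = 1.14×10^5 N/C.

E ≈ 1.14×10^5 N/C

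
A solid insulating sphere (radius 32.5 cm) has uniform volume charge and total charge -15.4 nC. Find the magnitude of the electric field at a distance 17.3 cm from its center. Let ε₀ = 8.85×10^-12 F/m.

E = 698 N/C

Symmetry ⇒ E = E(r) r̂. Gaussian sphere of radius r = 17.3 cm (r < R).
Only the charge within r is enclosed: Q_enc = Q·(r/R)³ = (-15.4 nC)·(17.3 cm/32.5 cm)³ = -2.323e-9 C.
By Gauss's law, ∮E·dA = E·4πr² = Q_enc/ε₀.
E = |Q_enc|/(4πε₀r²) = (2.323×10^-9)/(4π·8.85×10^-12·(0.173)²) = 698 N/C.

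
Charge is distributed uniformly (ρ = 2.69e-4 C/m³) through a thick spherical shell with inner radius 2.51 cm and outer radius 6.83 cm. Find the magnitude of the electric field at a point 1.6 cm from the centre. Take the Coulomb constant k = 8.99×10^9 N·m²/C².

|E| = 0 V/m

Take a concentric spherical Gaussian surface of radius r = 1.6 cm (r < 2.51 cm, inside the empty cavity).
No charge is enclosed, so by Gauss's law E·4πr² = 0 ⇒ E = 0.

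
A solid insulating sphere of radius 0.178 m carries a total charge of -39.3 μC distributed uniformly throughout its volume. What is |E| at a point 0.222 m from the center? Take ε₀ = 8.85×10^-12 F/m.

|E| ≈ 7.17e6 N/C

Use a concentric Gaussian sphere at r = 0.222 m (r > R, so the entire charge is enclosed).
Q_enc = -39.3 μC = -3.93×10^-5 C.
Gauss's law: E·4πr² = Q_enc/ε₀.
E = |Q_enc|/(4πε₀r²) = (3.93×10^-5)/(4π·8.85×10^-12·(0.222)²) = 7.17e6 N/C.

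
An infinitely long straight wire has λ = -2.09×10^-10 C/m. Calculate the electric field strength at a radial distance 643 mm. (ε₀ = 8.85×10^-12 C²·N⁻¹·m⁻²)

|E| ≈ 5.85 N/C

Coaxial Gaussian cylinder, radius r = 643 mm, length L.
Q_enc = λL, so λ_enc = -2.09e-10 C/m.
By Gauss's law (flux through the curved wall only), E·2πrL = λ_enc L/ε₀.
E = |λ_enc|/(2πε₀r) = (2.09×10^-10)/(2π·8.85×10^-12·0.643) = 5.85 N/C.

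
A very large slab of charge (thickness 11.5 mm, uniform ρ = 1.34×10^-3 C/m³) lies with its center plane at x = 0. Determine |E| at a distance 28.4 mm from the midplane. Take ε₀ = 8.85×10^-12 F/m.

The point |x| = 28.4 mm lies outside the slab (half-thickness 0.00575 m). A symmetric pillbox spanning the full slab encloses Q_enc = ρ·d·A.
Flux = 2EA ⇒ E = |ρ|d/(2ε₀), independent of distance outside.
E = (1.34×10^-3)(0.0115)/(2·8.85×10^-12) = 8.71e5 N/C.

8.71e5 V/m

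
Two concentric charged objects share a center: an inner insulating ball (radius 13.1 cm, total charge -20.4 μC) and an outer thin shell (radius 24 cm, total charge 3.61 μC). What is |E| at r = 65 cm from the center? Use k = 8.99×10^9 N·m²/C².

Take a concentric spherical Gaussian surface of radius r = 65 cm (r > 24 cm, enclosing both).
Q_enc = (-20.4 μC) + (3.61 μC) = -1.679×10^-5 C.
Applying ∮E·dA = Q_enc/ε₀ with Φ = E(4πr²):
E = k|Q_enc|/r² = (8.99×10^9)(1.679×10^-5)/(0.65)² = 3.57e5 N/C.

|E| = 3.57e5 N/C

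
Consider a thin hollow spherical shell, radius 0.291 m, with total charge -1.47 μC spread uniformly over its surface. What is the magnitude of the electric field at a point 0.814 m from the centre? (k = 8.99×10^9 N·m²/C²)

|E| = 1.99e4 V/m

Take a concentric spherical Gaussian surface of radius r = 0.814 m (r > 0.291 m).
The entire shell is enclosed: Q_enc = -1.47e-6 C.
Applying ∮E·dA = Q_enc/ε₀ with Φ = E(4πr²):
E = k|Q_enc|/r² = (8.99×10^9)(1.47e-6)/(0.814)² = 1.99×10^4 N/C.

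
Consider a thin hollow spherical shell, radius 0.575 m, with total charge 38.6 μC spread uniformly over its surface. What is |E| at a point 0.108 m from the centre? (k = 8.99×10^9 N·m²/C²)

|E| = 0 V/m

Symmetry ⇒ E = E(r) r̂. Gaussian sphere of radius r = 0.108 m (inside the shell, r < 0.575 m).
No charge lies within this surface, so Q_enc = 0 and Gauss's law gives E·4πr² = 0 ⇒ E = 0.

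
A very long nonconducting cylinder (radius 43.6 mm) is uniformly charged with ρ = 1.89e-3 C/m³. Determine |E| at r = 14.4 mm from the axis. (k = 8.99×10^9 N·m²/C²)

E = 1.54×10^6 N/C

Take a coaxial cylindrical Gaussian surface of radius r = 14.4 mm and length L (r < R).
Charge inside radius r per length L is ρ·πr²·L, so λ_enc = ρπr² = 1.231×10^-6 C/m.
Since E is radial and uniform over the curved surface, Φ = E·2πrL = Q_enc/ε₀ = λ_enc L/ε₀.
E = 2k|λ_enc|/r = 2(8.99×10^9)(1.231e-6)/(0.0144) = 1.54e6 N/C.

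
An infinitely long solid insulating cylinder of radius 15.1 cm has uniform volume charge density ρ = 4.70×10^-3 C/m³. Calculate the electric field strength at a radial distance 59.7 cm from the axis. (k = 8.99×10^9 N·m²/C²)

E = 1.01e7 V/m

By cylindrical symmetry E is radial; use a coaxial Gaussian cylinder of radius 59.7 cm and length L (r > 15.1 cm, full cross-section enclosed).
λ_enc = ρ·πR² = (4.70×10^-3)π(0.151)² = 3.367×10^-4 C/m.
Gauss's law: E·2πrL = λ_enc L/ε₀.
E = 2k|λ_enc|/r = 2(8.99×10^9)(3.367×10^-4)/(0.597) = 1.01×10^7 N/C.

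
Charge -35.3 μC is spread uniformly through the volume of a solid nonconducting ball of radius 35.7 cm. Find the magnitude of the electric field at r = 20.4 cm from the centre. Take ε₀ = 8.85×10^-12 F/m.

By spherical symmetry E is radial; choose a Gaussian sphere of radius r = 20.4 cm (r < R).
Only the charge within r is enclosed: Q_enc = Q·(r/R)³ = (-35.3 μC)·(20.4 cm/35.7 cm)³ = -6.587×10^-6 C.
Gauss's law: E·4πr² = Q_enc/ε₀.
E = |Q_enc|/(4πε₀r²) = (6.587×10^-6)/(4π·8.85×10^-12·(0.204)²) = 1.42×10^6 N/C.

E ≈ 1.42×10^6 N/C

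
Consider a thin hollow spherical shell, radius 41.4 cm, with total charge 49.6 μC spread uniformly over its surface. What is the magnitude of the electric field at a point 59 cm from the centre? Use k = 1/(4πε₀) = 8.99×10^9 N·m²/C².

Use a concentric Gaussian sphere at r = 59 cm (r > 41.4 cm).
The entire shell is enclosed: Q_enc = 4.96e-5 C.
Applying ∮E·dA = Q_enc/ε₀ with Φ = E(4πr²):
E = k|Q_enc|/r² = (8.99×10^9)(4.96×10^-5)/(0.59)² = 1.28e6 N/C.

1.28×10^6 N/C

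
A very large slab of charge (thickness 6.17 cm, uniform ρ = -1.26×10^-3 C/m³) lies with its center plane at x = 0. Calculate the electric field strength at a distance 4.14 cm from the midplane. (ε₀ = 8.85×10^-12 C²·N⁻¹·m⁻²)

4.39e6 N/C

The point |x| = 4.14 cm lies outside the slab (half-thickness 0.03085 m). A symmetric pillbox spanning the full slab encloses Q_enc = ρ·d·A.
Flux = 2EA ⇒ E = |ρ|d/(2ε₀), independent of distance outside.
E = (1.26×10^-3)(0.0617)/(2·8.85×10^-12) = 4.39×10^6 N/C.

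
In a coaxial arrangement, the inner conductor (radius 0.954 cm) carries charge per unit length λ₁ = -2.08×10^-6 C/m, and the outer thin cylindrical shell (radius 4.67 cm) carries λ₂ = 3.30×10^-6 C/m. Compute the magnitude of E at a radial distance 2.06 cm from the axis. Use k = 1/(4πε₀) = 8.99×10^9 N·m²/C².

By cylindrical symmetry E is radial; use a coaxial Gaussian cylinder of radius 2.06 cm and length L (between the conductors, 0.954 cm < r < 4.67 cm).
Only the inner wire is enclosed; the outer shell contributes nothing inside itself. λ_enc = λ₁ = -2.08×10^-6 C/m.
By Gauss's law (flux through the curved wall only), E·2πrL = λ_enc L/ε₀.
E = 2k|λ_enc|/r = 2(8.99×10^9)(2.08×10^-6)/(0.0206) = 1.82×10^6 N/C.

|E| = 1.82×10^6 V/m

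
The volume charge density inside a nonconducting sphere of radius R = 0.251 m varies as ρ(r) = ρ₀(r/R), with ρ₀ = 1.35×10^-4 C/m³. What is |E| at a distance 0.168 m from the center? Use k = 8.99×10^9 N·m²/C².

Symmetry ⇒ E = E(r) r̂. Gaussian sphere of radius r = 0.168 m (r < R).
Integrate the density: Q_enc = 4π ∫₀^r ρ₀(r'/R)^1 r'² dr' = 4πρ₀ r^4/(4·R) = 1.346×10^-6 C.
Applying ∮E·dA = Q_enc/ε₀ with Φ = E(4πr²):
E = k|Q_enc|/r² = (8.99×10^9)(1.346×10^-6)/(0.168)² = 4.29×10^5 N/C.

|E| = 4.29×10^5 V/m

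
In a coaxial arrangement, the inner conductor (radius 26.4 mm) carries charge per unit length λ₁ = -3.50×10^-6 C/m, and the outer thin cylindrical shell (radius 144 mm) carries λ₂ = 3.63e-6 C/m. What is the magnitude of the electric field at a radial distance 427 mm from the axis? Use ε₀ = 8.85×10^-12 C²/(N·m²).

Choose a coaxial cylinder of radius r = 427 mm (arbitrary length L) as the Gaussian surface (r > 144 mm, enclosing both).
λ_enc = λ₁ + λ₂ = (-3.50e-6) + (3.63e-6) = 1.30×10^-7 C/m.
Gauss's law: E·2πrL = λ_enc L/ε₀.
E = |λ_enc|/(2πε₀r) = (1.30×10^-7)/(2π·8.85×10^-12·0.427) = 5.48×10^3 N/C.

E ≈ 5.48×10^3 N/C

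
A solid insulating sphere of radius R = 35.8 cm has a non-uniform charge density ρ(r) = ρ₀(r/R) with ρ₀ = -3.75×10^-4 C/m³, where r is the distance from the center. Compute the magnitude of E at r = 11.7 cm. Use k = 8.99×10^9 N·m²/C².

|E| ≈ 4.05×10^5 N/C

Symmetry ⇒ E = E(r) r̂. Gaussian sphere of radius r = 11.7 cm (r < R).
Integrate the density: Q_enc = 4π ∫₀^r ρ₀(r'/R)^1 r'² dr' = 4πρ₀ r^4/(4·R) = -6.167e-7 C.
By Gauss's law, ∮E·dA = E·4πr² = Q_enc/ε₀.
E = k|Q_enc|/r² = (8.99×10^9)(6.167×10^-7)/(0.117)² = 4.05×10^5 N/C.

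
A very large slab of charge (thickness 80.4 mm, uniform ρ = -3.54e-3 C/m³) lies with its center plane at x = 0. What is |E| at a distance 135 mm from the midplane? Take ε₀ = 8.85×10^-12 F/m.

The point |x| = 135 mm lies outside the slab (half-thickness 0.0402 m). A symmetric pillbox spanning the full slab encloses Q_enc = ρ·d·A.
Flux = 2EA ⇒ E = |ρ|d/(2ε₀), independent of distance outside.
E = (3.54e-3)(0.0804)/(2·8.85×10^-12) = 1.61e7 N/C.

E ≈ 1.61×10^7 N/C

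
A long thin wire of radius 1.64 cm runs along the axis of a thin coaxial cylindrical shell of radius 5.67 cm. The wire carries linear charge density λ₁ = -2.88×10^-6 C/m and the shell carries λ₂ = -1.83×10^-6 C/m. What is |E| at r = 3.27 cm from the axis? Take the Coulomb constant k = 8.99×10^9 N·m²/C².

Choose a coaxial cylinder of radius r = 3.27 cm (arbitrary length L) as the Gaussian surface (between the conductors, 1.64 cm < r < 5.67 cm).
The shell at 5.67 cm lies outside the Gaussian surface, so λ_enc = λ₁ = -2.88×10^-6 C/m.
Applying ∮E·dA = Q_enc/ε₀ with the end caps contributing no flux:
E = 2k|λ_enc|/r = 2(8.99×10^9)(2.88×10^-6)/(0.0327) = 1.58e6 N/C.

|E| = 1.58×10^6 N/C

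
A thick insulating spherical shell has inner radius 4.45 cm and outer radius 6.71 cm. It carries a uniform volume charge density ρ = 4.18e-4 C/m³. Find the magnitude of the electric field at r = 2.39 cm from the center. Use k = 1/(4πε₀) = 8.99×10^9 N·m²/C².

Use a concentric Gaussian sphere at r = 2.39 cm (r < 4.45 cm, inside the empty cavity).
Q_enc = 0 (all charge lies at larger r); Gauss's law gives E = 0.

|E| = 0 V/m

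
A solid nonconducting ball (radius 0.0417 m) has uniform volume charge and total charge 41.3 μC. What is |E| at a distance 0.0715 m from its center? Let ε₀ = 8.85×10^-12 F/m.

|E| ≈ 7.26e7 N/C

Take a concentric spherical Gaussian surface of radius r = 0.0715 m (r > R, so the entire charge is enclosed).
Q_enc = 41.3 μC = 4.13×10^-5 C.
By Gauss's law, ∮E·dA = E·4πr² = Q_enc/ε₀.
E = |Q_enc|/(4πε₀r²) = (4.13e-5)/(4π·8.85×10^-12·(0.0715)²) = 7.26e7 N/C.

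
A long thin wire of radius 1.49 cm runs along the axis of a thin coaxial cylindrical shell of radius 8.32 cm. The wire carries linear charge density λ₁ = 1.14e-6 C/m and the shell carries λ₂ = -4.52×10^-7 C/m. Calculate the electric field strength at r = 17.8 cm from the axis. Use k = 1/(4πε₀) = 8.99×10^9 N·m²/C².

E = 6.95e4 V/m

By cylindrical symmetry E is radial; use a coaxial Gaussian cylinder of radius 17.8 cm and length L (r > 8.32 cm, enclosing both).
λ_enc = λ₁ + λ₂ = (1.14e-6) + (-4.52×10^-7) = 6.88×10^-7 C/m.
Gauss's law: E·2πrL = λ_enc L/ε₀.
E = 2k|λ_enc|/r = 2(8.99×10^9)(6.88×10^-7)/(0.178) = 6.95e4 N/C.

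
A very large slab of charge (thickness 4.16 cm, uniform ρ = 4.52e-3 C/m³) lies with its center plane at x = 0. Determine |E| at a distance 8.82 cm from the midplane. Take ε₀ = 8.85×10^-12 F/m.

E ≈ 1.06×10^7 N/C

The point |x| = 8.82 cm lies outside the slab (half-thickness 0.0208 m). A symmetric pillbox spanning the full slab encloses Q_enc = ρ·d·A.
Flux = 2EA ⇒ E = |ρ|d/(2ε₀), independent of distance outside.
E = (4.52×10^-3)(0.0416)/(2·8.85×10^-12) = 1.06×10^7 N/C.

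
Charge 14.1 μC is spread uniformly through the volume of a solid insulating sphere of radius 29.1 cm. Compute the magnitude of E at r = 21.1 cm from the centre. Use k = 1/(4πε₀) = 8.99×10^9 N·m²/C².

|E| = 1.09×10^6 N/C

Symmetry ⇒ E = E(r) r̂. Gaussian sphere of radius r = 21.1 cm (r < R).
For a uniform sphere the enclosed fraction is (r/R)³, so Q_enc = (14.1 μC)(0.211/0.291)³ = 5.375×10^-6 C.
Gauss's law: E·4πr² = Q_enc/ε₀.
E = k|Q_enc|/r² = (8.99×10^9)(5.375×10^-6)/(0.211)² = 1.09×10^6 N/C.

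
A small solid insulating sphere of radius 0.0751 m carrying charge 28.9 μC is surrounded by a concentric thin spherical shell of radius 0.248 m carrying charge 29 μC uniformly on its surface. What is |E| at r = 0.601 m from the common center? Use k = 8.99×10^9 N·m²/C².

Symmetry ⇒ E = E(r) r̂. Gaussian sphere of radius r = 0.601 m (r > 0.248 m, enclosing both).
Q_enc = (28.9 μC) + (29 μC) = 5.79×10^-5 C.
By Gauss's law, ∮E·dA = E·4πr² = Q_enc/ε₀.
E = k|Q_enc|/r² = (8.99×10^9)(5.79×10^-5)/(0.601)² = 1.44×10^6 N/C.

E ≈ 1.44×10^6 N/C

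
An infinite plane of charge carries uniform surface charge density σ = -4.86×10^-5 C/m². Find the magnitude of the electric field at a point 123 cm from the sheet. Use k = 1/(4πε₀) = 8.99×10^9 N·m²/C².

Choose a cylindrical pillbox piercing the sheet, end faces (area A) parallel to it.
Only the two end caps contribute flux: Φ = 2EA. With Q_enc = σA, Gauss's law gives E = |σ|/(2ε₀).
E = 2πk|σ| = 2π(8.99×10^9)(4.86×10^-5) = 2.75e6 N/C.

|E| = 2.75×10^6 N/C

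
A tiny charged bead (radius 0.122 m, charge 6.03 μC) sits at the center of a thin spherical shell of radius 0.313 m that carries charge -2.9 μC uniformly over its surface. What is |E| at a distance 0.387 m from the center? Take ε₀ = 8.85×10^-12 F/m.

|E| ≈ 1.88×10^5 N/C

Use a concentric Gaussian sphere at r = 0.387 m (r > 0.313 m, enclosing both).
Q_enc = (6.03 μC) + (-2.9 μC) = 3.13×10^-6 C.
Gauss's law: E·4πr² = Q_enc/ε₀.
E = |Q_enc|/(4πε₀r²) = (3.13×10^-6)/(4π·8.85×10^-12·(0.387)²) = 1.88×10^5 N/C.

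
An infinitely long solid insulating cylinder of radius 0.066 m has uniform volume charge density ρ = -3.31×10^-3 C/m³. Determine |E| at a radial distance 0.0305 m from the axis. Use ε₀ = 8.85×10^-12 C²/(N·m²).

Choose a coaxial cylinder of radius r = 0.0305 m (arbitrary length L) as the Gaussian surface (r < R).
Enclosed charge per unit length: λ_enc = ρ·πr² = (-3.31×10^-3)π(0.0305)² = -9.673×10^-6 C/m.
Gauss's law: E·2πrL = λ_enc L/ε₀.
E = |λ_enc|/(2πε₀r) = (9.673e-6)/(2π·8.85×10^-12·0.0305) = 5.70e6 N/C.

|E| = 5.70×10^6 V/m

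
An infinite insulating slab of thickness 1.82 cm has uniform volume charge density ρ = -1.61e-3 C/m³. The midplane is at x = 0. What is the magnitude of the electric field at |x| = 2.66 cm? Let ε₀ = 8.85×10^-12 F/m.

The point |x| = 2.66 cm lies outside the slab (half-thickness 0.0091 m). A symmetric pillbox spanning the full slab encloses Q_enc = ρ·d·A.
Flux = 2EA ⇒ E = |ρ|d/(2ε₀), independent of distance outside.
E = (1.61×10^-3)(0.0182)/(2·8.85×10^-12) = 1.66×10^6 N/C.

E = 1.66×10^6 V/m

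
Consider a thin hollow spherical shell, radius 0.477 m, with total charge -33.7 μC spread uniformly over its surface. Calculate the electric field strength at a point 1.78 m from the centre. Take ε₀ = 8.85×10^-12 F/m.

9.56×10^4 N/C

Take a concentric spherical Gaussian surface of radius r = 1.78 m (r > 0.477 m).
The entire shell is enclosed: Q_enc = -3.37×10^-5 C.
Gauss's law: E·4πr² = Q_enc/ε₀.
E = |Q_enc|/(4πε₀r²) = (3.37×10^-5)/(4π·8.85×10^-12·(1.78)²) = 9.56e4 N/C.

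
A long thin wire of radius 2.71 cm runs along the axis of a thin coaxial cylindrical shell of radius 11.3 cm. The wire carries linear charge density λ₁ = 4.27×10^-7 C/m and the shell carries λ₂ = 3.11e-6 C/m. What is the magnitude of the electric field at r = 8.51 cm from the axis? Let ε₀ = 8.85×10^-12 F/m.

E ≈ 9.02×10^4 N/C

Choose a coaxial cylinder of radius r = 8.51 cm (arbitrary length L) as the Gaussian surface (between the conductors, 2.71 cm < r < 11.3 cm).
Only the inner wire is enclosed; the outer shell contributes nothing inside itself. λ_enc = λ₁ = 4.27e-7 C/m.
Gauss's law: E·2πrL = λ_enc L/ε₀.
E = |λ_enc|/(2πε₀r) = (4.27e-7)/(2π·8.85×10^-12·0.0851) = 9.02×10^4 N/C.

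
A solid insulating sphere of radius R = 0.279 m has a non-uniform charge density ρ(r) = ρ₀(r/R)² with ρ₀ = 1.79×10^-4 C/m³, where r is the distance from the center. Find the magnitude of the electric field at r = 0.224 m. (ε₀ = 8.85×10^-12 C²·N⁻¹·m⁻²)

E ≈ 5.84×10^5 N/C

Use a concentric Gaussian sphere at r = 0.224 m (r < R).
Integrate the density: Q_enc = 4π ∫₀^r ρ₀(r'/R)^2 r'² dr' = 4πρ₀ r^5/(5·R²) = 3.259e-6 C.
Applying ∮E·dA = Q_enc/ε₀ with Φ = E(4πr²):
E = |Q_enc|/(4πε₀r²) = (3.259×10^-6)/(4π·8.85×10^-12·(0.224)²) = 5.84×10^5 N/C.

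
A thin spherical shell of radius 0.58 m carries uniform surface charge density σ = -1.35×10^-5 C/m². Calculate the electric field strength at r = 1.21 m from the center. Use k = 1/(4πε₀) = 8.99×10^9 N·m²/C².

E ≈ 3.50e5 V/m

Use a concentric Gaussian sphere at r = 1.21 m (r > 0.58 m).
The entire shell is enclosed: Q_enc = σ·4πR² = (-1.35×10^-5)·4π·(0.58)² = -5.707×10^-5 C.
Applying ∮E·dA = Q_enc/ε₀ with Φ = E(4πr²):
E = k|Q_enc|/r² = (8.99×10^9)(5.707e-5)/(1.21)² = 3.50×10^5 N/C.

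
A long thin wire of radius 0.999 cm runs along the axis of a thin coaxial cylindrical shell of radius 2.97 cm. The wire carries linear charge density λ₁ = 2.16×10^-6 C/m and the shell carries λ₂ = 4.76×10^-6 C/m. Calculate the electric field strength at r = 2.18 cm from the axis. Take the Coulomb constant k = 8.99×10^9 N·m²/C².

Coaxial Gaussian cylinder, radius r = 2.18 cm, length L (between the conductors, 0.999 cm < r < 2.97 cm).
The shell at 2.97 cm lies outside the Gaussian surface, so λ_enc = λ₁ = 2.16×10^-6 C/m.
By Gauss's law (flux through the curved wall only), E·2πrL = λ_enc L/ε₀.
E = 2k|λ_enc|/r = 2(8.99×10^9)(2.16×10^-6)/(0.0218) = 1.78×10^6 N/C.

1.78×10^6 N/C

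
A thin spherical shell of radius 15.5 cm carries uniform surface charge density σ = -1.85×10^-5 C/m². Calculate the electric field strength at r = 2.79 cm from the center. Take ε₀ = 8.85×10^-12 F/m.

By spherical symmetry E is radial; choose a Gaussian sphere of radius r = 2.79 cm (inside the shell, r < 15.5 cm).
No charge lies within this surface, so Q_enc = 0 and Gauss's law gives E·4πr² = 0 ⇒ E = 0.

|E| = 0 N/C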